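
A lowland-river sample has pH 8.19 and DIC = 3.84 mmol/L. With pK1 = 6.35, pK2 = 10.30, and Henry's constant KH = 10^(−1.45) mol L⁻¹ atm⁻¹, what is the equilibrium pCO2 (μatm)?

α₀ = 1 / (1 + K1/[H⁺] + K1K2/[H⁺]²) = 1 / (1 + 10^+1.84 + 10^-0.27)
   = 1 / (1 + 69.183 + 0.53703) = 1/70.720 = 0.01414
[CO2*] = α₀ × DIC = 0.01414 × 3.84 = 0.05430 mmol/L
pCO2 = [CO2*]/KH = 5.430×10^-5 / 3.548×10^-2 = 1530 μatm

pCO2 = 1530 μatm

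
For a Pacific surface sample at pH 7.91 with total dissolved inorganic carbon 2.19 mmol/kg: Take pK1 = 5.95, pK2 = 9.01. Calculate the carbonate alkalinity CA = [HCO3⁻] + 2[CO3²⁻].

CA = [HCO3⁻] + 2[CO3²⁻] = (α₁ + 2α₂)·DIC
At pH 7.91: [H⁺]/K1 = 10^-1.96 = 0.010965, K2/[H⁺] = 10^-1.10 = 0.079433
α₁ = 1/(1 + 0.010965 + 0.079433) = 1/1.0904 = 0.9171; α₂ = α₁·K2/[H⁺] = 0.07285
α₁ + 2α₂ = 1.0628
CA = 1.0628 × 2.19 = 2.33 mmol/kg

CA = 2.33 mmol/kg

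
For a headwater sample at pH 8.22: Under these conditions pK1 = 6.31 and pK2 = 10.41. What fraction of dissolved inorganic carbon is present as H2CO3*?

α₀ = 0.0121

α₀ = 1 / (1 + K1/[H⁺] + K1K2/[H⁺]²) = 1 / (1 + 10^+1.91 + 10^-0.28)
   = 1 / (1 + 81.283 + 0.52481) = 1/82.808 = 0.01208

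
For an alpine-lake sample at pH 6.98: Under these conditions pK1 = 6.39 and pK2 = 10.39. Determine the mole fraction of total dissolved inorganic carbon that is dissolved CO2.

α₀ = 1 / (1 + K1/[H⁺] + K1K2/[H⁺]²) = 1 / (1 + 10^+0.59 + 10^-2.82)
   = 1 / (1 + 3.8905 + 0.0015136) = 1/4.8920 = 0.2044

α₀ = 0.204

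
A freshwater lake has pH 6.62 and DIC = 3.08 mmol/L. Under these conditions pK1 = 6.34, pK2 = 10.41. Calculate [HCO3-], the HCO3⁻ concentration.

α₁ = 1 / (1 + [H⁺]/K1 + K2/[H⁺]) = 1 / (1 + 10^-0.28 + 10^-3.79)
   = 1 / (1 + 0.52481 + 0.00016218) = 1/1.5250 = 0.6558
[HCO3⁻] = α₁ × DIC = 0.6558 × 3.08 = 2.02 mmol/L

[HCO3⁻] = 2.02 mmol/L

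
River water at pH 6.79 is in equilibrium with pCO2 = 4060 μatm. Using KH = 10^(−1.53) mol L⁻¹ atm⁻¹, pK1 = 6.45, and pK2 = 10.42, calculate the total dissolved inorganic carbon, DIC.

[CO2*] = KH · pCO2 = 10^(−1.53) × 4060×10^-6 = 1.198×10^-4 mol/L
α₀ = 1/(1 + K1/[H⁺] + K1K2/[H⁺]²) = 1/(1 + 10^+0.34 + 10^-3.29) = 0.3136
DIC = [CO2*]/α₀ = 1.198×10^-4 / 0.3136 = 0.382 mmol/L

DIC = 0.382 mmol/L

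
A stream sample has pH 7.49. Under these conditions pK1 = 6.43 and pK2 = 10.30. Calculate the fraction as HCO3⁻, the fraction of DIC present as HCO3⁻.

α₁ = 1 / (1 + [H⁺]/K1 + K2/[H⁺]) = 1 / (1 + 10^-1.06 + 10^-2.81)
   = 1 / (1 + 0.087096 + 0.0015488) = 1/1.0886 = 0.9186

α₁ = 0.919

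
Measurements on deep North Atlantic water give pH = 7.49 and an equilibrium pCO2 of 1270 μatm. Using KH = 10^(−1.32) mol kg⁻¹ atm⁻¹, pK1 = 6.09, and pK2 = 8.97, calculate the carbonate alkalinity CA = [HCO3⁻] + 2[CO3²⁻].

[CO2*] = KH · pCO2 = 10^(−1.32) × 1270×10^-6 = 6.079×10^-5 mol/kg
α₀ = 1/(1 + K1/[H⁺] + K1K2/[H⁺]²) = 1/(1 + 10^+1.40 + 10^-0.08) = 0.03710
DIC = [CO2*]/α₀ = 6.079×10^-5 / 0.03710 = 1.638 mmol/kg
CA = (α₁ + 2α₂)·DIC = (0.9320 + 2×0.03086) × 1.638 = 1.63 mmol/kg

CA = 1.63 mmol/kg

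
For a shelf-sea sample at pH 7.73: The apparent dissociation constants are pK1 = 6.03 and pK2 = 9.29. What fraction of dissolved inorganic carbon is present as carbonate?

α₂ = 0.0263

α₂ = 1 / (1 + [H⁺]/K2 + [H⁺]²/(K1K2)) = 1 / (1 + 10^+1.56 + 10^-0.14)
   = 1 / (1 + 36.308 + 0.72444) = 1/38.032 = 0.02629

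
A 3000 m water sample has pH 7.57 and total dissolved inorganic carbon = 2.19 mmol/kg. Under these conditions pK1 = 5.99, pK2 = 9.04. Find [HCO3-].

α₁ = 1 / (1 + [H⁺]/K1 + K2/[H⁺]) = 1 / (1 + 10^-1.58 + 10^-1.47)
   = 1 / (1 + 0.026303 + 0.033884) = 1/1.0602 = 0.9432
[HCO3⁻] = α₁ × DIC = 0.9432 × 2.19 = 2.07 mmol/kg

[HCO3⁻] = 2.07 mmol/kg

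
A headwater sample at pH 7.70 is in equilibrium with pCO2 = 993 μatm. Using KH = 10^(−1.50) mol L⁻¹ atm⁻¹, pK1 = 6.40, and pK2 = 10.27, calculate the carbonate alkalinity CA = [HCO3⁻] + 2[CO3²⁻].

CA = 0.630 mmol/L

[CO2*] = KH · pCO2 = 10^(−1.50) × 993×10^-6 = 3.140×10^-5 mol/L
α₀ = 1/(1 + K1/[H⁺] + K1K2/[H⁺]²) = 1/(1 + 10^+1.30 + 10^-1.27) = 0.04760
DIC = [CO2*]/α₀ = 3.140×10^-5 / 0.04760 = 0.6596 mmol/L
CA = (α₁ + 2α₂)·DIC = (0.9498 + 2×0.002557) × 0.6596 = 0.630 mmol/L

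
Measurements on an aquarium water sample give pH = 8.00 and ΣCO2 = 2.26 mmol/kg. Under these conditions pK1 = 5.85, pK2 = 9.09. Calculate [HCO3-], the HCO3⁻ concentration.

[HCO3⁻] = 2.08 mmol/kg

α₁ = 1 / (1 + [H⁺]/K1 + K2/[H⁺]) = 1 / (1 + 10^-2.15 + 10^-1.09)
   = 1 / (1 + 0.0070795 + 0.081283) = 1/1.0884 = 0.9188
[HCO3⁻] = α₁ × DIC = 0.9188 × 2.26 = 2.08 mmol/kg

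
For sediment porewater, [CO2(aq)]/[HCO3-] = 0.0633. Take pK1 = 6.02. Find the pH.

From K1 = [H⁺][HCO3-]/[CO2(aq)]:  pH = pK1 − log₁₀([CO2(aq)]/[HCO3-])
log₁₀(0.0633) = -1.199
pH = 6.02 − (-1.199) = 7.22

pH = 7.22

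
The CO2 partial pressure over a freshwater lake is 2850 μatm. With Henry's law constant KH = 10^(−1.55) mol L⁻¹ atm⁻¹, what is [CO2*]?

[CO2*] = 80.3 μmol/L

KH = 10^(−1.55) = 2.818×10^-2 mol L⁻¹ atm⁻¹
[CO2*] = KH · pCO2 = 2.818×10^-2 × 2850×10^-6 atm = 8.03×10^-5 mol/L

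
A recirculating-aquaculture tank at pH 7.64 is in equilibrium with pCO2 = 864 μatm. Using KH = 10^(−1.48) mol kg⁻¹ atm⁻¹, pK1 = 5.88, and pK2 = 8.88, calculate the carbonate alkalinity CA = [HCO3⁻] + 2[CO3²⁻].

CA = 1.84 mmol/kg

[CO2*] = KH · pCO2 = 10^(−1.48) × 864×10^-6 = 2.861×10^-5 mol/kg
α₀ = 1/(1 + K1/[H⁺] + K1K2/[H⁺]²) = 1/(1 + 10^+1.76 + 10^+0.52) = 0.01617
DIC = [CO2*]/α₀ = 2.861×10^-5 / 0.01617 = 1.770 mmol/kg
CA = (α₁ + 2α₂)·DIC = (0.9303 + 2×0.05353) × 1.770 = 1.84 mmol/kg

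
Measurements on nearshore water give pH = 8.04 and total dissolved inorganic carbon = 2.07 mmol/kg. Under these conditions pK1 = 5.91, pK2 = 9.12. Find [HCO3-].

[HCO3⁻] = 1.90 mmol/kg

α₁ = 1 / (1 + [H⁺]/K1 + K2/[H⁺]) = 1 / (1 + 10^-2.13 + 10^-1.08)
   = 1 / (1 + 0.0074131 + 0.083176) = 1/1.0906 = 0.9169
[HCO3⁻] = α₁ × DIC = 0.9169 × 2.07 = 1.90 mmol/kg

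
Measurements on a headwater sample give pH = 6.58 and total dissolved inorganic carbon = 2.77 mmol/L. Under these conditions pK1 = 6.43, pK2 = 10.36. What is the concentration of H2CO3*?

α₀ = 1 / (1 + K1/[H⁺] + K1K2/[H⁺]²) = 1 / (1 + 10^+0.15 + 10^-3.63)
   = 1 / (1 + 1.4125 + 0.00023442) = 1/2.4128 = 0.4145
[CO2*] = α₀ × DIC = 0.4145 × 2.77 = 1.15 mmol/L

[CO2*] = 1.15 mmol/L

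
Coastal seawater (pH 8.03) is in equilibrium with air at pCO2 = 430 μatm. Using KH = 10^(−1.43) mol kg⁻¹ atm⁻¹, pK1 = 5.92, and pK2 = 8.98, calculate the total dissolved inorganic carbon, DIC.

DIC = 2.31 mmol/kg

[CO2*] = KH · pCO2 = 10^(−1.43) × 430×10^-6 = 1.598×10^-5 mol/kg
α₀ = 1/(1 + K1/[H⁺] + K1K2/[H⁺]²) = 1/(1 + 10^+2.11 + 10^+1.16) = 0.006931
DIC = [CO2*]/α₀ = 1.598×10^-5 / 0.006931 = 2.31 mmol/kg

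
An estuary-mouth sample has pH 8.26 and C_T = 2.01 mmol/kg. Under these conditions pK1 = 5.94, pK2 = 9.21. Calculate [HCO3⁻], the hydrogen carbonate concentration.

α₁ = 1 / (1 + [H⁺]/K1 + K2/[H⁺]) = 1 / (1 + 10^-2.32 + 10^-0.95)
   = 1 / (1 + 0.0047863 + 0.11220) = 1/1.1170 = 0.8953
[HCO3⁻] = α₁ × DIC = 0.8953 × 2.01 = 1.80 mmol/kg

[HCO3⁻] = 1.80 mmol/kg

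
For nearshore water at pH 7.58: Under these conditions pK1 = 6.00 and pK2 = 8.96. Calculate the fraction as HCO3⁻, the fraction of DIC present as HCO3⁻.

α₁ = 1 / (1 + [H⁺]/K1 + K2/[H⁺]) = 1 / (1 + 10^-1.58 + 10^-1.38)
   = 1 / (1 + 0.026303 + 0.041687) = 1/1.0680 = 0.9363

α₁ = 0.936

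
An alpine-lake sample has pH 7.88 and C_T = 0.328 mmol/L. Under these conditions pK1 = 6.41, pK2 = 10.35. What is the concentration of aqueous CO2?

α₀ = 1 / (1 + K1/[H⁺] + K1K2/[H⁺]²) = 1 / (1 + 10^+1.47 + 10^-1.00)
   = 1 / (1 + 29.512 + 0.10000) = 1/30.612 = 0.03267
[CO2*] = α₀ × DIC = 0.03267 × 0.328 = 0.0107 mmol/L = 10.7 μmol/L

[CO2*] = 10.7 μmol/L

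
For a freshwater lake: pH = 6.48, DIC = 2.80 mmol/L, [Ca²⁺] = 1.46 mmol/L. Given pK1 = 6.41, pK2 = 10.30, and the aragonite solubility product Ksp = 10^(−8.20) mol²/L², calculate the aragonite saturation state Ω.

Ω = 0.0530

α₂ = 1 / (1 + [H⁺]/K2 + [H⁺]²/(K1K2)) = 1 / (1 + 10^+3.82 + 10^+3.75)
   = 1 / (1 + 6606.9 + 5623.4) = 1/1.2231×10^4 = 8.176×10^-5
[CO3²⁻] = α₂ × DIC = 8.176×10^-5 × 2.80 = 0.0002289 mmol/L = 0.2289 μmol/L
Ksp = 10^(−8.20) = 6.310×10^-9
Ω = [Ca²⁺][CO3²⁻]/Ksp = (1.46×10^-3)(2.289×10^-7) / 6.310×10^-9 = 0.0530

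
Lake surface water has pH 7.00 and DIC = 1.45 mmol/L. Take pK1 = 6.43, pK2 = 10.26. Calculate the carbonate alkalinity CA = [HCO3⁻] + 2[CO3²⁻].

CA = 1.14 mmol/L

CA = [HCO3⁻] + 2[CO3²⁻] = (α₁ + 2α₂)·DIC
At pH 7.00: [H⁺]/K1 = 10^-0.57 = 0.26915, K2/[H⁺] = 10^-3.26 = 0.00054954
α₁ = 1/(1 + 0.26915 + 0.00054954) = 1/1.2697 = 0.7876; α₂ = α₁·K2/[H⁺] = 0.0004328
α₁ + 2α₂ = 0.7885
CA = 0.7885 × 1.45 = 1.14 mmol/L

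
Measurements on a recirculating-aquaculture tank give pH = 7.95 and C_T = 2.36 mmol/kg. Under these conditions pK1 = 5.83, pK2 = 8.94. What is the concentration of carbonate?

[CO3²⁻] = 0.218 mmol/kg

α₂ = 1 / (1 + [H⁺]/K2 + [H⁺]²/(K1K2)) = 1 / (1 + 10^+0.99 + 10^-1.13)
   = 1 / (1 + 9.7724 + 0.074131) = 1/10.847 = 0.09220
[CO3²⁻] = α₂ × DIC = 0.09220 × 2.36 = 0.218 mmol/kg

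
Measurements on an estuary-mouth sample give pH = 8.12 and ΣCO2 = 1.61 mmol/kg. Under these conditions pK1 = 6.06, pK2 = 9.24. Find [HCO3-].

[HCO3⁻] = 1.48 mmol/kg

α₁ = 1 / (1 + [H⁺]/K1 + K2/[H⁺]) = 1 / (1 + 10^-2.06 + 10^-1.12)
   = 1 / (1 + 0.0087096 + 0.075858) = 1/1.0846 = 0.9220
[HCO3⁻] = α₁ × DIC = 0.9220 × 1.61 = 1.48 mmol/kg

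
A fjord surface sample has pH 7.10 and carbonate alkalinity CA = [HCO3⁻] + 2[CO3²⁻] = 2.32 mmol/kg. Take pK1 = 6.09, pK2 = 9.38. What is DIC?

CA = [HCO3⁻] + 2[CO3²⁻] = (α₁ + 2α₂)·DIC
At pH 7.10: [H⁺]/K1 = 10^-1.01 = 0.097724, K2/[H⁺] = 10^-2.28 = 0.0052481
α₁ = 1/(1 + 0.097724 + 0.0052481) = 1/1.1030 = 0.9066; α₂ = α₁·K2/[H⁺] = 0.004758
α₁ + 2α₂ = 0.9162
DIC = CA / (α₁ + 2α₂) = 2.32 / 0.9162 = 2.53 mmol/kg

DIC = 2.53 mmol/kg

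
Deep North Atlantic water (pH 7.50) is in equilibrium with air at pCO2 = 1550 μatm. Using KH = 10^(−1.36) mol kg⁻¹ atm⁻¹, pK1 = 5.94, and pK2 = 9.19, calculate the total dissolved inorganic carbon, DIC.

DIC = 2.57 mmol/kg

[CO2*] = KH · pCO2 = 10^(−1.36) × 1550×10^-6 = 6.766×10^-5 mol/kg
α₀ = 1/(1 + K1/[H⁺] + K1K2/[H⁺]²) = 1/(1 + 10^+1.56 + 10^-0.13) = 0.02628
DIC = [CO2*]/α₀ = 6.766×10^-5 / 0.02628 = 2.57 mmol/kg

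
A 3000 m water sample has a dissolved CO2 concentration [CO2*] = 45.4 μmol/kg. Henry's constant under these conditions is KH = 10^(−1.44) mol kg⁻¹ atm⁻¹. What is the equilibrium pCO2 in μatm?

pCO2 = 1250 μatm

KH = 10^(−1.44) = 3.631×10^-2 mol kg⁻¹ atm⁻¹
pCO2 = [CO2*]/KH = 45.4×10^-6 / 3.631×10^-2 = 1.25×10^-3 atm = 1250 μatm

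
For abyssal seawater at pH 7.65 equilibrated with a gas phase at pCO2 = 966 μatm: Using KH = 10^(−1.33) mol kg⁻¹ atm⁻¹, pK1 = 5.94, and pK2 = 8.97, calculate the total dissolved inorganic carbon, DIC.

DIC = 2.47 mmol/kg

[CO2*] = KH · pCO2 = 10^(−1.33) × 966×10^-6 = 4.518×10^-5 mol/kg
α₀ = 1/(1 + K1/[H⁺] + K1K2/[H⁺]²) = 1/(1 + 10^+1.71 + 10^+0.39) = 0.01827
DIC = [CO2*]/α₀ = 4.518×10^-5 / 0.01827 = 2.47 mmol/kg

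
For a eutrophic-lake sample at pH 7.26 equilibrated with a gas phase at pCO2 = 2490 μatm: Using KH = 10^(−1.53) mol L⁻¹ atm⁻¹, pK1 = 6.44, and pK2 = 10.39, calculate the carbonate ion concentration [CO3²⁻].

[CO3²⁻] = 0.360 μmol/L

[CO2*] = KH · pCO2 = 10^(−1.53) × 2490×10^-6 = 7.349×10^-5 mol/L
α₀ = 1/(1 + K1/[H⁺] + K1K2/[H⁺]²) = 1/(1 + 10^+0.82 + 10^-2.31) = 0.1314
DIC = [CO2*]/α₀ = 7.349×10^-5 / 0.1314 = 0.5594 mmol/L
[CO3²⁻] = α₂·DIC; α₂ = 0.0006434, so [CO3²⁻] = 0.0006434 × 0.5594 = 0.000360 mmol/L = 0.360 μmol/L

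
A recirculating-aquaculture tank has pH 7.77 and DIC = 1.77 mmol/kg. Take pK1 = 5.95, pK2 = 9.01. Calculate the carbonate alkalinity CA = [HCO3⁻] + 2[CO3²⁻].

CA = [HCO3⁻] + 2[CO3²⁻] = (α₁ + 2α₂)·DIC
At pH 7.77: [H⁺]/K1 = 10^-1.82 = 0.015136, K2/[H⁺] = 10^-1.24 = 0.057544
α₁ = 1/(1 + 0.015136 + 0.057544) = 1/1.0727 = 0.9322; α₂ = α₁·K2/[H⁺] = 0.05365
α₁ + 2α₂ = 1.0395
CA = 1.0395 × 1.77 = 1.84 mmol/kg

CA = 1.84 mmol/kg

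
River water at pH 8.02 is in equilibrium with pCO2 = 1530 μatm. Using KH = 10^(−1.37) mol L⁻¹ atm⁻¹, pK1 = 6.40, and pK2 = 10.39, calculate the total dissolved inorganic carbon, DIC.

DIC = 2.80 mmol/L

[CO2*] = KH · pCO2 = 10^(−1.37) × 1530×10^-6 = 6.527×10^-5 mol/L
α₀ = 1/(1 + K1/[H⁺] + K1K2/[H⁺]²) = 1/(1 + 10^+1.62 + 10^-0.75) = 0.02333
DIC = [CO2*]/α₀ = 6.527×10^-5 / 0.02333 = 2.80 mmol/L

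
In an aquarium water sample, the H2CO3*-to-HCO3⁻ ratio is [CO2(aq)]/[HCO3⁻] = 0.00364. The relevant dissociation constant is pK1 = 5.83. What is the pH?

From K1 = [H⁺][HCO3⁻]/[CO2(aq)]:  pH = pK1 − log₁₀([CO2(aq)]/[HCO3⁻])
log₁₀(0.00364) = -2.439
pH = 5.83 − (-2.439) = 8.27

pH = 8.27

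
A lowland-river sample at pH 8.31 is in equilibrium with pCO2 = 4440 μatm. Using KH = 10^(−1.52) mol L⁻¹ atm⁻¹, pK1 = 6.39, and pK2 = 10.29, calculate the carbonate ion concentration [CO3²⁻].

[CO3²⁻] = 0.117 mmol/L

[CO2*] = KH · pCO2 = 10^(−1.52) × 4440×10^-6 = 1.341×10^-4 mol/L
α₀ = 1/(1 + K1/[H⁺] + K1K2/[H⁺]²) = 1/(1 + 10^+1.92 + 10^-0.06) = 0.01176
DIC = [CO2*]/α₀ = 1.341×10^-4 / 0.01176 = 11.40 mmol/L
[CO3²⁻] = α₂·DIC; α₂ = 0.01024, so [CO3²⁻] = 0.01024 × 11.40 = 0.117 mmol/L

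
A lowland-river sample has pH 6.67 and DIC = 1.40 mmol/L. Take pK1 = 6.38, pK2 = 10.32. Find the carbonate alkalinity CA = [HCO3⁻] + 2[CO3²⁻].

CA = [HCO3⁻] + 2[CO3²⁻] = (α₁ + 2α₂)·DIC
At pH 6.67: [H⁺]/K1 = 10^-0.29 = 0.51286, K2/[H⁺] = 10^-3.65 = 0.00022387
α₁ = 1/(1 + 0.51286 + 0.00022387) = 1/1.5131 = 0.6609; α₂ = α₁·K2/[H⁺] = 0.0001480
α₁ + 2α₂ = 0.6612
CA = 0.6612 × 1.40 = 0.926 mmol/L

CA = 0.926 mmol/L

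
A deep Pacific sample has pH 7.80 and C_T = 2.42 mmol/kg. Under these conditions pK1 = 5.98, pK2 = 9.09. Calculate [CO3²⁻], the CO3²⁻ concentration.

[CO3²⁻] = 0.116 mmol/kg

α₂ = 1 / (1 + [H⁺]/K2 + [H⁺]²/(K1K2)) = 1 / (1 + 10^+1.29 + 10^-0.53)
   = 1 / (1 + 19.498 + 0.29512) = 1/20.794 = 0.04809
[CO3²⁻] = α₂ × DIC = 0.04809 × 2.42 = 0.116 mmol/kg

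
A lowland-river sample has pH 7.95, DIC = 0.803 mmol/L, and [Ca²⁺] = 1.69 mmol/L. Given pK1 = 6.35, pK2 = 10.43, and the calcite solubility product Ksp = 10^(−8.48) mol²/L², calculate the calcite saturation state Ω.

α₂ = 1 / (1 + [H⁺]/K2 + [H⁺]²/(K1K2)) = 1 / (1 + 10^+2.48 + 10^+0.88)
   = 1 / (1 + 302.00 + 7.5858) = 1/310.58 = 0.003220
[CO3²⁻] = α₂ × DIC = 0.003220 × 0.803 = 0.002585 mmol/L = 2.585 μmol/L
Ksp = 10^(−8.48) = 3.311×10^-9
Ω = [Ca²⁺][CO3²⁻]/Ksp = (1.69×10^-3)(2.585×10^-6) / 3.311×10^-9 = 1.32

Ω = 1.32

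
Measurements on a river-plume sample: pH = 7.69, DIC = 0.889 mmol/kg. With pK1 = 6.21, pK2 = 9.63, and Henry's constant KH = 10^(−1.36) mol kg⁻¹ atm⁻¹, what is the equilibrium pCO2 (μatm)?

α₀ = 1 / (1 + K1/[H⁺] + K1K2/[H⁺]²) = 1 / (1 + 10^+1.48 + 10^-0.46)
   = 1 / (1 + 30.200 + 0.34674) = 1/31.546 = 0.03170
[CO2*] = α₀ × DIC = 0.03170 × 0.889 = 0.02818 mmol/kg
pCO2 = [CO2*]/KH = 2.818×10^-5 / 4.365×10^-2 = 646 μatm

pCO2 = 646 μatm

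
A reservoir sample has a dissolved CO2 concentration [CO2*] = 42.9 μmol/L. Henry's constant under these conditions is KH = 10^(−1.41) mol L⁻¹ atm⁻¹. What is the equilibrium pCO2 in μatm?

KH = 10^(−1.41) = 3.890×10^-2 mol L⁻¹ atm⁻¹
pCO2 = [CO2*]/KH = 42.9×10^-6 / 3.890×10^-2 = 1.10×10^-3 atm = 1100 μatm

pCO2 = 1100 μatm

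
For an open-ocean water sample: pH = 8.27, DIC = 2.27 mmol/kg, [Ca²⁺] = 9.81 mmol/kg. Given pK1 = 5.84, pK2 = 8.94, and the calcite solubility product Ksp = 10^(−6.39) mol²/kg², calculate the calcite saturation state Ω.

α₂ = 1 / (1 + [H⁺]/K2 + [H⁺]²/(K1K2)) = 1 / (1 + 10^+0.67 + 10^-1.76)
   = 1 / (1 + 4.6774 + 0.017378) = 1/5.6947 = 0.1756
[CO3²⁻] = α₂ × DIC = 0.1756 × 2.27 = 0.3986 mmol/kg
Ksp = 10^(−6.39) = 4.074×10^-7
Ω = [Ca²⁺][CO3²⁻]/Ksp = (9.81×10^-3)(3.986×10^-4) / 4.074×10^-7 = 9.60

Ω = 9.60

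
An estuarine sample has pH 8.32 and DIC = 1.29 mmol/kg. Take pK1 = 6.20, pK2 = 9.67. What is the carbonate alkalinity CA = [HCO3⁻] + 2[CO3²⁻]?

CA = [HCO3⁻] + 2[CO3²⁻] = (α₁ + 2α₂)·DIC
At pH 8.32: [H⁺]/K1 = 10^-2.12 = 0.0075858, K2/[H⁺] = 10^-1.35 = 0.044668
α₁ = 1/(1 + 0.0075858 + 0.044668) = 1/1.0523 = 0.9503; α₂ = α₁·K2/[H⁺] = 0.04245
α₁ + 2α₂ = 1.0352
CA = 1.0352 × 1.29 = 1.34 mmol/kg

CA = 1.34 mmol/kg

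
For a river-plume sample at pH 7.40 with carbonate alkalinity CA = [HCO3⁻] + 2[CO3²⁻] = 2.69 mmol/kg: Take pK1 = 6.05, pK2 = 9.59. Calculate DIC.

CA = [HCO3⁻] + 2[CO3²⁻] = (α₁ + 2α₂)·DIC
At pH 7.40: [H⁺]/K1 = 10^-1.35 = 0.044668, K2/[H⁺] = 10^-2.19 = 0.0064565
α₁ = 1/(1 + 0.044668 + 0.0064565) = 1/1.0511 = 0.9514; α₂ = α₁·K2/[H⁺] = 0.006143
α₁ + 2α₂ = 0.9636
DIC = CA / (α₁ + 2α₂) = 2.69 / 0.9636 = 2.79 mmol/kg

DIC = 2.79 mmol/kg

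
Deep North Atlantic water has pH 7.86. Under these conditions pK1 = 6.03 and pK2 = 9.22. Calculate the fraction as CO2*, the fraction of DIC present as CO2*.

α₀ = 0.0140

α₀ = 1 / (1 + K1/[H⁺] + K1K2/[H⁺]²) = 1 / (1 + 10^+1.83 + 10^+0.47)
   = 1 / (1 + 67.608 + 2.9512) = 1/71.560 = 0.01397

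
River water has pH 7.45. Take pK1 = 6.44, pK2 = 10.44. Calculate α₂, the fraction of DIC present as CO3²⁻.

α₂ = 1 / (1 + [H⁺]/K2 + [H⁺]²/(K1K2)) = 1 / (1 + 10^+2.99 + 10^+1.98)
   = 1 / (1 + 977.24 + 95.499) = 1/1073.7 = 0.0009313

α₂ = 0.000931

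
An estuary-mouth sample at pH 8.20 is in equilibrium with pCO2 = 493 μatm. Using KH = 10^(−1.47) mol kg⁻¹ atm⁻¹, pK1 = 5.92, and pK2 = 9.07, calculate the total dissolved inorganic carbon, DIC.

DIC = 3.63 mmol/kg

[CO2*] = KH · pCO2 = 10^(−1.47) × 493×10^-6 = 1.671×10^-5 mol/kg
α₀ = 1/(1 + K1/[H⁺] + K1K2/[H⁺]²) = 1/(1 + 10^+2.28 + 10^+1.41) = 0.004603
DIC = [CO2*]/α₀ = 1.671×10^-5 / 0.004603 = 3.63 mmol/kg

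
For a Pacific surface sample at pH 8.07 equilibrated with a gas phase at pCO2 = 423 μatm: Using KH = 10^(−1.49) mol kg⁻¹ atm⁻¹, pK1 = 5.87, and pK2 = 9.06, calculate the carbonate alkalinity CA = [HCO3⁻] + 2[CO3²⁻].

CA = 2.61 mmol/kg

[CO2*] = KH · pCO2 = 10^(−1.49) × 423×10^-6 = 1.369×10^-5 mol/kg
α₀ = 1/(1 + K1/[H⁺] + K1K2/[H⁺]²) = 1/(1 + 10^+2.20 + 10^+1.21) = 0.005691
DIC = [CO2*]/α₀ = 1.369×10^-5 / 0.005691 = 2.405 mmol/kg
CA = (α₁ + 2α₂)·DIC = (0.9020 + 2×0.09230) × 2.405 = 2.61 mmol/kg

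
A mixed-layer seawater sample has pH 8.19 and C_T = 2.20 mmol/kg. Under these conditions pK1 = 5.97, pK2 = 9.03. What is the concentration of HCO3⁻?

[HCO3⁻] = 1.91 mmol/kg

α₁ = 1 / (1 + [H⁺]/K1 + K2/[H⁺]) = 1 / (1 + 10^-2.22 + 10^-0.84)
   = 1 / (1 + 0.0060256 + 0.14454) = 1/1.1506 = 0.8691
[HCO3⁻] = α₁ × DIC = 0.8691 × 2.20 = 1.91 mmol/kg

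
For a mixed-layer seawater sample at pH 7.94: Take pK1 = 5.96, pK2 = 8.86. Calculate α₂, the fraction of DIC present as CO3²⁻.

α₂ = 1 / (1 + [H⁺]/K2 + [H⁺]²/(K1K2)) = 1 / (1 + 10^+0.92 + 10^-1.06)
   = 1 / (1 + 8.3176 + 0.087096) = 1/9.4047 = 0.1063

α₂ = 0.106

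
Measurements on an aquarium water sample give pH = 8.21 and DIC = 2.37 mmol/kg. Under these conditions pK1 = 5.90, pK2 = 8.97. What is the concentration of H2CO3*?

α₀ = 1 / (1 + K1/[H⁺] + K1K2/[H⁺]²) = 1 / (1 + 10^+2.31 + 10^+1.55)
   = 1 / (1 + 204.17 + 35.481) = 1/240.66 = 0.004155
[CO2*] = α₀ × DIC = 0.004155 × 2.37 = 0.00985 mmol/kg = 9.85 μmol/kg

[CO2*] = 9.85 μmol/kg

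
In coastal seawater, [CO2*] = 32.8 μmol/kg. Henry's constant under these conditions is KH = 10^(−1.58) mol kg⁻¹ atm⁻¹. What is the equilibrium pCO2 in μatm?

KH = 10^(−1.58) = 2.630×10^-2 mol kg⁻¹ atm⁻¹
pCO2 = [CO2*]/KH = 32.8×10^-6 / 2.630×10^-2 = 1.25×10^-3 atm = 1250 μatm

pCO2 = 1250 μatm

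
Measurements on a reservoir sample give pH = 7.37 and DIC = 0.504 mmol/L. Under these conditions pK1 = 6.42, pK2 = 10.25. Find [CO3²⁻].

[CO3²⁻] = 0.597 μmol/L

α₂ = 1 / (1 + [H⁺]/K2 + [H⁺]²/(K1K2)) = 1 / (1 + 10^+2.88 + 10^+1.93)
   = 1 / (1 + 758.58 + 85.114) = 1/844.69 = 0.001184
[CO3²⁻] = α₂ × DIC = 0.001184 × 0.504 = 0.000597 mmol/L = 0.597 μmol/L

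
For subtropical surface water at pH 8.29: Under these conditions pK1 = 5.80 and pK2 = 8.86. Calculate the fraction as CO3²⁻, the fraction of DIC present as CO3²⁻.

α₂ = 1 / (1 + [H⁺]/K2 + [H⁺]²/(K1K2)) = 1 / (1 + 10^+0.57 + 10^-1.92)
   = 1 / (1 + 3.7154 + 0.012023) = 1/4.7274 = 0.2115

α₂ = 0.212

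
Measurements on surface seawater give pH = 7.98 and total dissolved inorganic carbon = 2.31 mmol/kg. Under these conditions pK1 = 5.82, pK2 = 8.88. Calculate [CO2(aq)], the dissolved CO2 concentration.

[CO2*] = 14.1 μmol/kg

α₀ = 1 / (1 + K1/[H⁺] + K1K2/[H⁺]²) = 1 / (1 + 10^+2.16 + 10^+1.26)
   = 1 / (1 + 144.54 + 18.197) = 1/163.74 = 0.006107
[CO2*] = α₀ × DIC = 0.006107 × 2.31 = 0.0141 mmol/kg = 14.1 μmol/kg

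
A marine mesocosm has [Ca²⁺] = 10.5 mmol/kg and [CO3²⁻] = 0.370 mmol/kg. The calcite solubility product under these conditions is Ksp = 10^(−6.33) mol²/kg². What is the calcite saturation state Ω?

Ksp = 10^(−6.33) = 4.677×10^-7
Ω = [Ca²⁺][CO3²⁻]/Ksp = (10.5×10^-3)(0.370×10^-3) / 4.677×10^-7 = 8.31

Ω = 8.31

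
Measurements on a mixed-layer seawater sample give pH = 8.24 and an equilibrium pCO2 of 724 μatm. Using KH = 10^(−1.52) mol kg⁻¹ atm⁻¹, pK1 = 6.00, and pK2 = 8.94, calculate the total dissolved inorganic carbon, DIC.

[CO2*] = KH · pCO2 = 10^(−1.52) × 724×10^-6 = 2.186×10^-5 mol/kg
α₀ = 1/(1 + K1/[H⁺] + K1K2/[H⁺]²) = 1/(1 + 10^+2.24 + 10^+1.54) = 0.004774
DIC = [CO2*]/α₀ = 2.186×10^-5 / 0.004774 = 4.58 mmol/kg

DIC = 4.58 mmol/kg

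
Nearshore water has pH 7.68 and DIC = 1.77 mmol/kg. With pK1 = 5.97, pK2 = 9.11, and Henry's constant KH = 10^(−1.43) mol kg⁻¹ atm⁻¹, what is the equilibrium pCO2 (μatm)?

pCO2 = 879 μatm

α₀ = 1 / (1 + K1/[H⁺] + K1K2/[H⁺]²) = 1 / (1 + 10^+1.71 + 10^+0.28)
   = 1 / (1 + 51.286 + 1.9055) = 1/54.192 = 0.01845
[CO2*] = α₀ × DIC = 0.01845 × 1.77 = 0.03266 mmol/kg
pCO2 = [CO2*]/KH = 3.266×10^-5 / 3.715×10^-2 = 879 μatm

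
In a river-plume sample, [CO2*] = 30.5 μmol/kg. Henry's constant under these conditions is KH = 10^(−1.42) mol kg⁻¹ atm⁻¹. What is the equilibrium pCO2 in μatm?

KH = 10^(−1.42) = 3.802×10^-2 mol kg⁻¹ atm⁻¹
pCO2 = [CO2*]/KH = 30.5×10^-6 / 3.802×10^-2 = 8.02×10^-4 atm = 802 μatm

pCO2 = 802 μatm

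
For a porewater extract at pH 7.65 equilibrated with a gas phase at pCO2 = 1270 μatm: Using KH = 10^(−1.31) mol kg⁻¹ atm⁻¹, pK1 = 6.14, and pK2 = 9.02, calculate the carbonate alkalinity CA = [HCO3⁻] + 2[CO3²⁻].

CA = 2.18 mmol/kg

[CO2*] = KH · pCO2 = 10^(−1.31) × 1270×10^-6 = 6.220×10^-5 mol/kg
α₀ = 1/(1 + K1/[H⁺] + K1K2/[H⁺]²) = 1/(1 + 10^+1.51 + 10^+0.14) = 0.02879
DIC = [CO2*]/α₀ = 6.220×10^-5 / 0.02879 = 2.161 mmol/kg
CA = (α₁ + 2α₂)·DIC = (0.9315 + 2×0.03974) × 2.161 = 2.18 mmol/kg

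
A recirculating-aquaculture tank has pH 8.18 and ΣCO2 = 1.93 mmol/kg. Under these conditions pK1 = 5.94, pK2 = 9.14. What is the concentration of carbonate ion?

α₂ = 1 / (1 + [H⁺]/K2 + [H⁺]²/(K1K2)) = 1 / (1 + 10^+0.96 + 10^-1.28)
   = 1 / (1 + 9.1201 + 0.052481) = 1/10.173 = 0.09830
[CO3²⁻] = α₂ × DIC = 0.09830 × 1.93 = 0.190 mmol/kg

[CO3²⁻] = 0.190 mmol/kg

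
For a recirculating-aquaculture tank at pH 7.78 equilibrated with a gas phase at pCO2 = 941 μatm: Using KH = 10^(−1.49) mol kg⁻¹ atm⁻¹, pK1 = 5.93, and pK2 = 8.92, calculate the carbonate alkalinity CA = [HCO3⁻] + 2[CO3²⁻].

CA = 2.47 mmol/kg

[CO2*] = KH · pCO2 = 10^(−1.49) × 941×10^-6 = 3.045×10^-5 mol/kg
α₀ = 1/(1 + K1/[H⁺] + K1K2/[H⁺]²) = 1/(1 + 10^+1.85 + 10^+0.71) = 0.01300
DIC = [CO2*]/α₀ = 3.045×10^-5 / 0.01300 = 2.342 mmol/kg
CA = (α₁ + 2α₂)·DIC = (0.9203 + 2×0.06667) × 2.342 = 2.47 mmol/kg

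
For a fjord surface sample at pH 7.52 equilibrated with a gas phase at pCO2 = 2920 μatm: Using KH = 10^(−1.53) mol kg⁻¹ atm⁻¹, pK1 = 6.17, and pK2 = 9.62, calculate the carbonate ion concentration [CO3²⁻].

[CO2*] = KH · pCO2 = 10^(−1.53) × 2920×10^-6 = 8.618×10^-5 mol/kg
α₀ = 1/(1 + K1/[H⁺] + K1K2/[H⁺]²) = 1/(1 + 10^+1.35 + 10^-0.75) = 0.04244
DIC = [CO2*]/α₀ = 8.618×10^-5 / 0.04244 = 2.031 mmol/kg
[CO3²⁻] = α₂·DIC; α₂ = 0.007546, so [CO3²⁻] = 0.007546 × 2.031 = 0.0153 mmol/kg = 15.3 μmol/kg

[CO3²⁻] = 15.3 μmol/kg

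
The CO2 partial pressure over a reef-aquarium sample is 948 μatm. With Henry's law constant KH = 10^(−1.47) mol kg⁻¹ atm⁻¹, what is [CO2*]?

[CO2*] = 32.1 μmol/kg

KH = 10^(−1.47) = 3.388×10^-2 mol kg⁻¹ atm⁻¹
[CO2*] = KH · pCO2 = 3.388×10^-2 × 948×10^-6 atm = 3.21×10^-5 mol/kg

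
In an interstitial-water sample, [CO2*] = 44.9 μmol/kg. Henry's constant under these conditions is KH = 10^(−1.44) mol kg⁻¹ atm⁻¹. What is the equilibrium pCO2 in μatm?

KH = 10^(−1.44) = 3.631×10^-2 mol kg⁻¹ atm⁻¹
pCO2 = [CO2*]/KH = 44.9×10^-6 / 3.631×10^-2 = 1.24×10^-3 atm = 1240 μatm

pCO2 = 1240 μatm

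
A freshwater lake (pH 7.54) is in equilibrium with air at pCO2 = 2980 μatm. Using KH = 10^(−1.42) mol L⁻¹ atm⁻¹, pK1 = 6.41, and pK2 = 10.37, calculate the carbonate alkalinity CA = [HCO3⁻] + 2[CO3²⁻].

CA = 1.53 mmol/L

[CO2*] = KH · pCO2 = 10^(−1.42) × 2980×10^-6 = 1.133×10^-4 mol/L
α₀ = 1/(1 + K1/[H⁺] + K1K2/[H⁺]²) = 1/(1 + 10^+1.13 + 10^-1.70) = 0.06892
DIC = [CO2*]/α₀ = 1.133×10^-4 / 0.06892 = 1.644 mmol/L
CA = (α₁ + 2α₂)·DIC = (0.9297 + 2×0.001375) × 1.644 = 1.53 mmol/L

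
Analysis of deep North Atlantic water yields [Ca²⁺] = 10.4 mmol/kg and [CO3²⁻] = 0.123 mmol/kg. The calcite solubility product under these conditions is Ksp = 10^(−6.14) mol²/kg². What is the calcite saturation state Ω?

Ksp = 10^(−6.14) = 7.244×10^-7
Ω = [Ca²⁺][CO3²⁻]/Ksp = (10.4×10^-3)(0.123×10^-3) / 7.244×10^-7 = 1.77

Ω = 1.77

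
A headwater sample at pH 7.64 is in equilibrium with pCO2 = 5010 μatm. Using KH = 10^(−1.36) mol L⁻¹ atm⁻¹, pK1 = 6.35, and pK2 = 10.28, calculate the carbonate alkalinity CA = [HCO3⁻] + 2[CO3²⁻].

[CO2*] = KH · pCO2 = 10^(−1.36) × 5010×10^-6 = 2.187×10^-4 mol/L
α₀ = 1/(1 + K1/[H⁺] + K1K2/[H⁺]²) = 1/(1 + 10^+1.29 + 10^-1.35) = 0.04868
DIC = [CO2*]/α₀ = 2.187×10^-4 / 0.04868 = 4.493 mmol/L
CA = (α₁ + 2α₂)·DIC = (0.9491 + 2×0.002174) × 4.493 = 4.28 mmol/L

CA = 4.28 mmol/L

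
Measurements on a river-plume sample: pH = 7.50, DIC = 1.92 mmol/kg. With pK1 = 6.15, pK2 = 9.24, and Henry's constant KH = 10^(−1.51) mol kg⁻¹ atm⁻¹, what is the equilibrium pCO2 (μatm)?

pCO2 = 2610 μatm

α₀ = 1 / (1 + K1/[H⁺] + K1K2/[H⁺]²) = 1 / (1 + 10^+1.35 + 10^-0.39)
   = 1 / (1 + 22.387 + 0.40738) = 1/23.795 = 0.04203
[CO2*] = α₀ × DIC = 0.04203 × 1.92 = 0.08069 mmol/kg
pCO2 = [CO2*]/KH = 8.069×10^-5 / 3.090×10^-2 = 2610 μatm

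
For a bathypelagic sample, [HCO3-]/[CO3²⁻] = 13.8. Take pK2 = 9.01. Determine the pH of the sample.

pH = 7.87

From K2 = [H⁺][CO3²⁻]/[HCO3-]:  pH = pK2 − log₁₀([HCO3-]/[CO3²⁻])
log₁₀(13.8) = +1.140
pH = 9.01 − (+1.140) = 7.87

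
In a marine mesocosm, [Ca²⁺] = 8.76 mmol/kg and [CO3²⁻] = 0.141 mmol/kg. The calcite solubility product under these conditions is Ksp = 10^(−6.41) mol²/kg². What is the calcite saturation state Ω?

Ksp = 10^(−6.41) = 3.890×10^-7
Ω = [Ca²⁺][CO3²⁻]/Ksp = (8.76×10^-3)(0.141×10^-3) / 3.890×10^-7 = 3.17

Ω = 3.17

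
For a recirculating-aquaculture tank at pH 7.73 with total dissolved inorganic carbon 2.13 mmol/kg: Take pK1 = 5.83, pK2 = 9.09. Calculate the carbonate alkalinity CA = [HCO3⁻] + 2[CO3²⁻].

CA = [HCO3⁻] + 2[CO3²⁻] = (α₁ + 2α₂)·DIC
At pH 7.73: [H⁺]/K1 = 10^-1.90 = 0.012589, K2/[H⁺] = 10^-1.36 = 0.043652
α₁ = 1/(1 + 0.012589 + 0.043652) = 1/1.0562 = 0.9468; α₂ = α₁·K2/[H⁺] = 0.04133
α₁ + 2α₂ = 1.0294
CA = 1.0294 × 2.13 = 2.19 mmol/kg

CA = 2.19 mmol/kg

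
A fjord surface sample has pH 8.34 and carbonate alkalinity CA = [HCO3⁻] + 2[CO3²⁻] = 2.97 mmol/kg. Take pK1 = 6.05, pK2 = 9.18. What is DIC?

DIC = 2.65 mmol/kg

CA = [HCO3⁻] + 2[CO3²⁻] = (α₁ + 2α₂)·DIC
At pH 8.34: [H⁺]/K1 = 10^-2.29 = 0.0051286, K2/[H⁺] = 10^-0.84 = 0.14454
α₁ = 1/(1 + 0.0051286 + 0.14454) = 1/1.1497 = 0.8698; α₂ = α₁·K2/[H⁺] = 0.1257
α₁ + 2α₂ = 1.1213
DIC = CA / (α₁ + 2α₂) = 2.97 / 1.1213 = 2.65 mmol/kg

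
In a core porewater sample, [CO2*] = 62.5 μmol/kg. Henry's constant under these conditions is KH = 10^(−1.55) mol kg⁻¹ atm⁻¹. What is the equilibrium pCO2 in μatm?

pCO2 = 2220 μatm

KH = 10^(−1.55) = 2.818×10^-2 mol kg⁻¹ atm⁻¹
pCO2 = [CO2*]/KH = 62.5×10^-6 / 2.818×10^-2 = 2.22×10^-3 atm = 2220 μatm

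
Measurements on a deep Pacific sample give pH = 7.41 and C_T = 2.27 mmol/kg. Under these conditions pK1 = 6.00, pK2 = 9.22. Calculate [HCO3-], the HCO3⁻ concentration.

α₁ = 1 / (1 + [H⁺]/K1 + K2/[H⁺]) = 1 / (1 + 10^-1.41 + 10^-1.81)
   = 1 / (1 + 0.038905 + 0.015488) = 1/1.0544 = 0.9484
[HCO3⁻] = α₁ × DIC = 0.9484 × 2.27 = 2.15 mmol/kg

[HCO3⁻] = 2.15 mmol/kg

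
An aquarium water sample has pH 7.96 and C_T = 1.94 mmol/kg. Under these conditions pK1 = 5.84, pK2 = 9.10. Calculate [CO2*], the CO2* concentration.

[CO2*] = 13.6 μmol/kg

α₀ = 1 / (1 + K1/[H⁺] + K1K2/[H⁺]²) = 1 / (1 + 10^+2.12 + 10^+0.98)
   = 1 / (1 + 131.83 + 9.5499) = 1/142.38 = 0.007024
[CO2*] = α₀ × DIC = 0.007024 × 1.94 = 0.0136 mmol/kg = 13.6 μmol/kg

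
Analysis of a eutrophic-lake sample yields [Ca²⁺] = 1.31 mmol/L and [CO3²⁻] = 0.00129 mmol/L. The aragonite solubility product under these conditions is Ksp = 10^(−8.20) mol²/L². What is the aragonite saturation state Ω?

Ksp = 10^(−8.20) = 6.310×10^-9
Ω = [Ca²⁺][CO3²⁻]/Ksp = (1.31×10^-3)(0.00129×10^-3) / 6.310×10^-9 = 0.268

Ω = 0.268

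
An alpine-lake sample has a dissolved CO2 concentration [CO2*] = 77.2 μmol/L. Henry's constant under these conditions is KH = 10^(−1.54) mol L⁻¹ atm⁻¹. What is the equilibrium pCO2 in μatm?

pCO2 = 2680 μatm

KH = 10^(−1.54) = 2.884×10^-2 mol L⁻¹ atm⁻¹
pCO2 = [CO2*]/KH = 77.2×10^-6 / 2.884×10^-2 = 2.68×10^-3 atm = 2680 μatm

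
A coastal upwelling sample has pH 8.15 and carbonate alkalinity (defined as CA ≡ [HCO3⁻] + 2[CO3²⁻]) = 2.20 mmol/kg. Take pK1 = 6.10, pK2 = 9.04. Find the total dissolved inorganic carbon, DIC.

CA = [HCO3⁻] + 2[CO3²⁻] = (α₁ + 2α₂)·DIC
At pH 8.15: [H⁺]/K1 = 10^-2.05 = 0.0089125, K2/[H⁺] = 10^-0.89 = 0.12882
α₁ = 1/(1 + 0.0089125 + 0.12882) = 1/1.1377 = 0.8789; α₂ = α₁·K2/[H⁺] = 0.1132
α₁ + 2α₂ = 1.1054
DIC = CA / (α₁ + 2α₂) = 2.20 / 1.1054 = 1.99 mmol/kg

DIC = 1.99 mmol/kg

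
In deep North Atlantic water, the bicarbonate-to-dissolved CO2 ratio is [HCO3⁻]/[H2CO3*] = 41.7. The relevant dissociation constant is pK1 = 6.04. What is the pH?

From K1 = [H⁺][HCO3⁻]/[H2CO3*]:  pH = pK1 + log₁₀([HCO3⁻]/[H2CO3*])
log₁₀(41.7) = +1.620
pH = 6.04 + (+1.620) = 7.66

pH = 7.66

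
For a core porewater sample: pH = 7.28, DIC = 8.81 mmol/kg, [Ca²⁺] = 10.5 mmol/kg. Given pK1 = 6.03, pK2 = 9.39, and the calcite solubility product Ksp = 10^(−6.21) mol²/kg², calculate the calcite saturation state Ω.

α₂ = 1 / (1 + [H⁺]/K2 + [H⁺]²/(K1K2)) = 1 / (1 + 10^+2.11 + 10^+0.86)
   = 1 / (1 + 128.82 + 7.2444) = 1/137.07 = 0.007296
[CO3²⁻] = α₂ × DIC = 0.007296 × 8.81 = 0.06427 mmol/kg
Ksp = 10^(−6.21) = 6.166×10^-7
Ω = [Ca²⁺][CO3²⁻]/Ksp = (10.5×10^-3)(6.427×10^-5) / 6.166×10^-7 = 1.09

Ω = 1.09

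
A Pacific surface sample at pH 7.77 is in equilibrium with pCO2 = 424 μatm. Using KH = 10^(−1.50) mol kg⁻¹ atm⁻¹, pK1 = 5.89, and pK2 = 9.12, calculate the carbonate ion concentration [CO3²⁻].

[CO2*] = KH · pCO2 = 10^(−1.50) × 424×10^-6 = 1.341×10^-5 mol/kg
α₀ = 1/(1 + K1/[H⁺] + K1K2/[H⁺]²) = 1/(1 + 10^+1.88 + 10^+0.53) = 0.01246
DIC = [CO2*]/α₀ = 1.341×10^-5 / 0.01246 = 1.076 mmol/kg
[CO3²⁻] = α₂·DIC; α₂ = 0.04223, so [CO3²⁻] = 0.04223 × 1.076 = 0.0454 mmol/kg

[CO3²⁻] = 0.0454 mmol/kg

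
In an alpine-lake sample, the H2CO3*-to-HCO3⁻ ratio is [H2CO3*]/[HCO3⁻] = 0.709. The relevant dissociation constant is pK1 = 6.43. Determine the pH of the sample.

pH = 6.58

From K1 = [H⁺][HCO3⁻]/[H2CO3*]:  pH = pK1 − log₁₀([H2CO3*]/[HCO3⁻])
log₁₀(0.709) = -0.149
pH = 6.43 − (-0.149) = 6.58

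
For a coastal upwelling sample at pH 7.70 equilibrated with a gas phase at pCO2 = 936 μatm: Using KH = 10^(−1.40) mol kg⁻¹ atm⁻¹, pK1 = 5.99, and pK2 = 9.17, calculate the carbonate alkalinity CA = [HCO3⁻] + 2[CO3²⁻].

[CO2*] = KH · pCO2 = 10^(−1.40) × 936×10^-6 = 3.726×10^-5 mol/kg
α₀ = 1/(1 + K1/[H⁺] + K1K2/[H⁺]²) = 1/(1 + 10^+1.71 + 10^+0.24) = 0.01851
DIC = [CO2*]/α₀ = 3.726×10^-5 / 0.01851 = 2.013 mmol/kg
CA = (α₁ + 2α₂)·DIC = (0.9493 + 2×0.03217) × 2.013 = 2.04 mmol/kg

CA = 2.04 mmol/kg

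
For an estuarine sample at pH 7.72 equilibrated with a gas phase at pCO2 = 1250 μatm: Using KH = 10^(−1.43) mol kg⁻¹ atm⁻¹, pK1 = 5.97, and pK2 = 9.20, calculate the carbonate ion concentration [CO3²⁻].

[CO2*] = KH · pCO2 = 10^(−1.43) × 1250×10^-6 = 4.644×10^-5 mol/kg
α₀ = 1/(1 + K1/[H⁺] + K1K2/[H⁺]²) = 1/(1 + 10^+1.75 + 10^+0.27) = 0.01692
DIC = [CO2*]/α₀ = 4.644×10^-5 / 0.01692 = 2.745 mmol/kg
[CO3²⁻] = α₂·DIC; α₂ = 0.03151, so [CO3²⁻] = 0.03151 × 2.745 = 0.0865 mmol/kg

[CO3²⁻] = 0.0865 mmol/kg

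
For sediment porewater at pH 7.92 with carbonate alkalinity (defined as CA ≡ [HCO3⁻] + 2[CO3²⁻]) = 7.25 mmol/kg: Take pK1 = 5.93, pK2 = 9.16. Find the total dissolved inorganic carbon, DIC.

CA = [HCO3⁻] + 2[CO3²⁻] = (α₁ + 2α₂)·DIC
At pH 7.92: [H⁺]/K1 = 10^-1.99 = 0.010233, K2/[H⁺] = 10^-1.24 = 0.057544
α₁ = 1/(1 + 0.010233 + 0.057544) = 1/1.0678 = 0.9365; α₂ = α₁·K2/[H⁺] = 0.05389
α₁ + 2α₂ = 1.0443
DIC = CA / (α₁ + 2α₂) = 7.25 / 1.0443 = 6.94 mmol/kg

DIC = 6.94 mmol/kg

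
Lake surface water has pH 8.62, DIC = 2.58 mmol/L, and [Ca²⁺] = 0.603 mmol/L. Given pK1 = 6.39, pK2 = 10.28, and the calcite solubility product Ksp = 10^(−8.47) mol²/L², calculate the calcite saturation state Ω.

Ω = 9.77

α₂ = 1 / (1 + [H⁺]/K2 + [H⁺]²/(K1K2)) = 1 / (1 + 10^+1.66 + 10^-0.57)
   = 1 / (1 + 45.709 + 0.26915) = 1/46.978 = 0.02129
[CO3²⁻] = α₂ × DIC = 0.02129 × 2.58 = 0.05492 mmol/L
Ksp = 10^(−8.47) = 3.388×10^-9
Ω = [Ca²⁺][CO3²⁻]/Ksp = (0.603×10^-3)(5.492×10^-5) / 3.388×10^-9 = 9.77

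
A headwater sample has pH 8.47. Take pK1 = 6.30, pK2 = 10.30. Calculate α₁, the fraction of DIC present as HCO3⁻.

α₁ = 0.979

α₁ = 1 / (1 + [H⁺]/K1 + K2/[H⁺]) = 1 / (1 + 10^-2.17 + 10^-1.83)
   = 1 / (1 + 0.0067608 + 0.014791) = 1/1.0216 = 0.9789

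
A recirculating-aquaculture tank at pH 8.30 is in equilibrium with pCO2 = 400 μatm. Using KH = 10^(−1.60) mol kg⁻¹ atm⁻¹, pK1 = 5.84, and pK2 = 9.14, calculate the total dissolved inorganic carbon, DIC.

DIC = 3.33 mmol/kg

[CO2*] = KH · pCO2 = 10^(−1.60) × 400×10^-6 = 1.005×10^-5 mol/kg
α₀ = 1/(1 + K1/[H⁺] + K1K2/[H⁺]²) = 1/(1 + 10^+2.46 + 10^+1.62) = 0.003020
DIC = [CO2*]/α₀ = 1.005×10^-5 / 0.003020 = 3.33 mmol/kg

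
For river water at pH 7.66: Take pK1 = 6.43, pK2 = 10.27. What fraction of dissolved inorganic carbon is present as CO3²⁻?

α₂ = 0.00231

α₂ = 1 / (1 + [H⁺]/K2 + [H⁺]²/(K1K2)) = 1 / (1 + 10^+2.61 + 10^+1.38)
   = 1 / (1 + 407.38 + 23.988) = 1/432.37 = 0.002313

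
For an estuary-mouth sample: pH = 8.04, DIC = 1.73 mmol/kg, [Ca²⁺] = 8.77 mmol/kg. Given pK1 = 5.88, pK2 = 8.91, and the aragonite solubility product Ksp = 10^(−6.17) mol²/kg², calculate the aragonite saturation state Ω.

Ω = 2.65

α₂ = 1 / (1 + [H⁺]/K2 + [H⁺]²/(K1K2)) = 1 / (1 + 10^+0.87 + 10^-1.29)
   = 1 / (1 + 7.4131 + 0.051286) = 1/8.4644 = 0.1181
[CO3²⁻] = α₂ × DIC = 0.1181 × 1.73 = 0.2044 mmol/kg
Ksp = 10^(−6.17) = 6.761×10^-7
Ω = [Ca²⁺][CO3²⁻]/Ksp = (8.77×10^-3)(2.044×10^-4) / 6.761×10^-7 = 2.65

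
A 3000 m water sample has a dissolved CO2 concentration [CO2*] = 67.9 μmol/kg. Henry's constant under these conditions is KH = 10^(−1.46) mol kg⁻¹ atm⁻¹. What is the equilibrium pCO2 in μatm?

pCO2 = 1960 μatm

KH = 10^(−1.46) = 3.467×10^-2 mol kg⁻¹ atm⁻¹
pCO2 = [CO2*]/KH = 67.9×10^-6 / 3.467×10^-2 = 1.96×10^-3 atm = 1960 μatm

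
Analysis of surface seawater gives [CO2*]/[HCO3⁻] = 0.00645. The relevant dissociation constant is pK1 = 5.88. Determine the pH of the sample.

pH = 8.07

From K1 = [H⁺][HCO3⁻]/[CO2*]:  pH = pK1 − log₁₀([CO2*]/[HCO3⁻])
log₁₀(0.00645) = -2.190
pH = 5.88 − (-2.190) = 8.07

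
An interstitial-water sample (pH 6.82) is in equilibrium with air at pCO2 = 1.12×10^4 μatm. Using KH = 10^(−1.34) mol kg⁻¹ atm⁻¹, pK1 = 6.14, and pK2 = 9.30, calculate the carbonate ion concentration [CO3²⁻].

[CO2*] = KH · pCO2 = 10^(−1.34) × 1.12×10^4×10^-6 = 5.119×10^-4 mol/kg
α₀ = 1/(1 + K1/[H⁺] + K1K2/[H⁺]²) = 1/(1 + 10^+0.68 + 10^-1.80) = 0.1723
DIC = [CO2*]/α₀ = 5.119×10^-4 / 0.1723 = 2.970 mmol/kg
[CO3²⁻] = α₂·DIC; α₂ = 0.002732, so [CO3²⁻] = 0.002732 × 2.970 = 0.00811 mmol/kg = 8.11 μmol/kg

[CO3²⁻] = 8.11 μmol/kg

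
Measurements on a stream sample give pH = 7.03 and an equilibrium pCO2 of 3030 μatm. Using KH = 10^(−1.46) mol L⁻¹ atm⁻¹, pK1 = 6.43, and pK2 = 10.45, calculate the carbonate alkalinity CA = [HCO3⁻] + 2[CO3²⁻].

CA = 0.419 mmol/L

[CO2*] = KH · pCO2 = 10^(−1.46) × 3030×10^-6 = 1.051×10^-4 mol/L
α₀ = 1/(1 + K1/[H⁺] + K1K2/[H⁺]²) = 1/(1 + 10^+0.60 + 10^-2.82) = 0.2007
DIC = [CO2*]/α₀ = 1.051×10^-4 / 0.2007 = 0.5235 mmol/L
CA = (α₁ + 2α₂)·DIC = (0.7990 + 2×0.0003038) × 0.5235 = 0.419 mmol/L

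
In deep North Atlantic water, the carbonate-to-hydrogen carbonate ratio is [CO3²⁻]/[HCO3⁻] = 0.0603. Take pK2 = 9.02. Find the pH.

pH = 7.80

From K2 = [H⁺][CO3²⁻]/[HCO3⁻]:  pH = pK2 + log₁₀([CO3²⁻]/[HCO3⁻])
log₁₀(0.0603) = -1.220
pH = 9.02 + (-1.220) = 7.80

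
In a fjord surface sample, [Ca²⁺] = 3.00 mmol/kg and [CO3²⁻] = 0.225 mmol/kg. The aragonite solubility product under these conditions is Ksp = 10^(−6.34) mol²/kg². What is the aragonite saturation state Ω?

Ksp = 10^(−6.34) = 4.571×10^-7
Ω = [Ca²⁺][CO3²⁻]/Ksp = (3.00×10^-3)(0.225×10^-3) / 4.571×10^-7 = 1.48

Ω = 1.48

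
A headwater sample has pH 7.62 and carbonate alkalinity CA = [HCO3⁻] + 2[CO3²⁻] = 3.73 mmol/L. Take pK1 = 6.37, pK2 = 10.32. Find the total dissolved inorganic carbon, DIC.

DIC = 3.93 mmol/L

CA = [HCO3⁻] + 2[CO3²⁻] = (α₁ + 2α₂)·DIC
At pH 7.62: [H⁺]/K1 = 10^-1.25 = 0.056234, K2/[H⁺] = 10^-2.70 = 0.0019953
α₁ = 1/(1 + 0.056234 + 0.0019953) = 1/1.0582 = 0.9450; α₂ = α₁·K2/[H⁺] = 0.001885
α₁ + 2α₂ = 0.9487
DIC = CA / (α₁ + 2α₂) = 3.73 / 0.9487 = 3.93 mmol/L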